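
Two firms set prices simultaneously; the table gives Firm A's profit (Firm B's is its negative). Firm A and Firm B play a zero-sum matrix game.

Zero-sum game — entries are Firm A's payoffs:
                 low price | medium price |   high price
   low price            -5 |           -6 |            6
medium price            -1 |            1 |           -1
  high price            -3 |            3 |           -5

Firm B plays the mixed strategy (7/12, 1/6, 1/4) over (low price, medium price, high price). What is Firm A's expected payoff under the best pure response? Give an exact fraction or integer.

low price: (-5)·(7/12) + (-6)·(1/6) + (6)·(1/4) = -29/12.
medium price: (-1)·(7/12) + (1)·(1/6) + (-1)·(1/4) = -2/3.
high price: (-3)·(7/12) + (3)·(1/6) + (-5)·(1/4) = -5/2.
The best pure response is medium price with expected payoff -2/3.

-2/3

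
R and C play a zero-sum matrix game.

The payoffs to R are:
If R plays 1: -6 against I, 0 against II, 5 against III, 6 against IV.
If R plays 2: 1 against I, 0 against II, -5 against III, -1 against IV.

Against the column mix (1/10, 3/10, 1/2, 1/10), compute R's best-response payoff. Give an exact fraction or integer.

5/2

1: (-6)·(1/10) + (0)·(3/10) + (5)·(1/2) + (6)·(1/10) = 5/2.
2: (1)·(1/10) + (0)·(3/10) + (-5)·(1/2) + (-1)·(1/10) = -5/2.
The best pure response is 1 with expected payoff 5/2.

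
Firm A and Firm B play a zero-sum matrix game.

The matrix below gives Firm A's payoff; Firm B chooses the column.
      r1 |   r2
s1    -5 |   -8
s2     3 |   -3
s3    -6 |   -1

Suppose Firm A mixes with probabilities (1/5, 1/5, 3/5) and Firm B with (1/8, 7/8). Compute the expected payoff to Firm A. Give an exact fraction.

Against (1/8, 7/8), each row's expected payoff is s1: -61/8; s2: -9/4; s3: -13/8.
Taking the (1/5, 1/5, 3/5)-weighted average: (1/5)·(-61/8) + (1/5)·(-9/4) + (3/5)·(-13/8) = -59/20.

-59/20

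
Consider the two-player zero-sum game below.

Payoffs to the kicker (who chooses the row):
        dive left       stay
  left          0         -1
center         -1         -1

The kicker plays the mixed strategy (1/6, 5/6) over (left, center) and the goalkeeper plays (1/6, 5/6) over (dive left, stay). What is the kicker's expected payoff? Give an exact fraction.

-35/36

Against (1/6, 5/6), each row's expected payoff is left: -5/6; center: -1.
Taking the (1/6, 5/6)-weighted average: (1/6)·(-5/6) + (5/6)·(-1) = -35/36.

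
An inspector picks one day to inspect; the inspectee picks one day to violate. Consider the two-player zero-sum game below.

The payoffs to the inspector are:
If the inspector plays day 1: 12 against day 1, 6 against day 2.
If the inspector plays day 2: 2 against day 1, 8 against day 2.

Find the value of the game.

Row minima are 6 and 2, so the inspector's maximin is 6; column maxima are 12 and 8, so the inspectee's minimax is 8. These differ, so the equilibrium is in mixed strategies.
Let the inspector play day 1 with probability p. The inspectee is indifferent when 12p + 2(1−p) = 6p + 8(1−p), giving p = 1/2.
Let the inspectee play day 1 with probability q. The inspector is indifferent when 12q + 6(1−q) = 2q + 8(1−q), giving q = 1/6.
The value is 12·(1/6) + (6)·(5/6) = 7.

7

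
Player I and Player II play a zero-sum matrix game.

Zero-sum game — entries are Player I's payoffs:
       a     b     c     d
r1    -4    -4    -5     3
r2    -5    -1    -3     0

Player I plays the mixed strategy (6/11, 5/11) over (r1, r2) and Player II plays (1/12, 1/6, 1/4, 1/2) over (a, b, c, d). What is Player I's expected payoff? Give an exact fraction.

-67/66

Against (1/12, 1/6, 1/4, 1/2), each row's expected payoff is r1: -3/4; r2: -4/3.
Taking the (6/11, 5/11)-weighted average: (6/11)·(-3/4) + (5/11)·(-4/3) = -67/66.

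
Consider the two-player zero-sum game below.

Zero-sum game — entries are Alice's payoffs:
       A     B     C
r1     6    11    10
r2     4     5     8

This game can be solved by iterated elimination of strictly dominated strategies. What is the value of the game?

6

Row r2 is strictly dominated by row r1 (6>4, 11>5, 10>8); eliminate r2.
Column B is strictly dominated by A for Bob (6<11); eliminate B.
Column C is strictly dominated by A for Bob (6<10); eliminate C.
Only (r1, A) remains, with payoff 6.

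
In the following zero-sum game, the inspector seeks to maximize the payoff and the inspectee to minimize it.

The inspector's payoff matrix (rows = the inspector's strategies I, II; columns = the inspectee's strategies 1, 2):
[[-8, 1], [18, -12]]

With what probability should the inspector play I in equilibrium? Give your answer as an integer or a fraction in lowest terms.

10/13

Row minima are -8 and -12, so the inspector's maximin is -8; column maxima are 18 and 1, so the inspectee's minimax is 1. These differ, so the equilibrium is in mixed strategies.
Let the inspector play I with probability p. The inspectee is indifferent when −8p + 18(1−p) = p − 12(1−p), giving p = 10/13.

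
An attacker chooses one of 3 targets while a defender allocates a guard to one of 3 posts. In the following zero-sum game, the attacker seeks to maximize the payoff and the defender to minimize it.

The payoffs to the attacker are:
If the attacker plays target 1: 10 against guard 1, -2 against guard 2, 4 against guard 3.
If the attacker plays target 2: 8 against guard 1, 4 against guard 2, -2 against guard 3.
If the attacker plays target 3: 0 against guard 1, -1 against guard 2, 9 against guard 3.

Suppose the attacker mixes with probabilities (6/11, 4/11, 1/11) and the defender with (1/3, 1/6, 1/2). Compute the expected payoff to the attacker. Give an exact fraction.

Against (1/3, 1/6, 1/2), each row's expected payoff is target 1: 5; target 2: 7/3; target 3: 13/3.
Taking the (6/11, 4/11, 1/11)-weighted average: (6/11)·(5) + (4/11)·(7/3) + (1/11)·(13/3) = 131/33.

131/33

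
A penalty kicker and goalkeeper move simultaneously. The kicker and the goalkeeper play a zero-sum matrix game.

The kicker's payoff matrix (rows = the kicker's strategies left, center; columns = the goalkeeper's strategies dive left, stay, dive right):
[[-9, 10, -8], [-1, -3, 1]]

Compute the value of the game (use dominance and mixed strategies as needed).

-37/21

Column dive right is strictly dominated by dive left for the goalkeeper (it gives the kicker more in every row).
The remaining 2×2 game on (left, center) × (dive left, stay) has no saddle point. Let the kicker play left with probability p; indifference gives −9p − (1−p) = 10p − 3(1−p), so p = 2/21.
Similarly the goalkeeper's optimal q on dive left is 13/21, and the value is -9·(13/21) + (10)·(8/21) = -37/21.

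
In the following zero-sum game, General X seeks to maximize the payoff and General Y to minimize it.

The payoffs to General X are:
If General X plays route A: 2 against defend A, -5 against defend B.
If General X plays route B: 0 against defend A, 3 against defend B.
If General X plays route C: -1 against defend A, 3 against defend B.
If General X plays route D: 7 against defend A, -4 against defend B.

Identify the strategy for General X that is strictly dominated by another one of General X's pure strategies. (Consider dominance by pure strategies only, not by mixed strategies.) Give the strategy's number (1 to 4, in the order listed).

1

Compare route A with route D: 7 > 2, -4 > -5.
So route D strictly dominates route A for General X; route A is strictly dominated.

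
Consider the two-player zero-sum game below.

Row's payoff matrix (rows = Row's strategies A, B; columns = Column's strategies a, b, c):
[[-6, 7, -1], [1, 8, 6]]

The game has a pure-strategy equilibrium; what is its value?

Row minima: -6, 1 → Row's maximin is 1.
Column maxima: 1, 8, 6 → Column's minimax is 1.
They coincide at (B, a), so the value is 1.

1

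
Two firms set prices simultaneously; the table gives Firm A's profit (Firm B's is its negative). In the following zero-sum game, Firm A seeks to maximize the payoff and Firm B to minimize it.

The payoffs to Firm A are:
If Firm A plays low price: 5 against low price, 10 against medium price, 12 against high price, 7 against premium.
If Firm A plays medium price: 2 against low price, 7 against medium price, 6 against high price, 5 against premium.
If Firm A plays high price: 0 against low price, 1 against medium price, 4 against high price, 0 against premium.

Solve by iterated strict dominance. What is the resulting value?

Column high price is strictly dominated by low price for Firm B (5<12, 2<6, 0<4); eliminate high price.
Column medium price is strictly dominated by low price for Firm B (5<10, 2<7, 0<1); eliminate medium price.
Row medium price is strictly dominated by row low price (5>2, 7>5); eliminate medium price.
Row high price is strictly dominated by row low price (5>0, 7>0); eliminate high price.
Column premium is strictly dominated by low price for Firm B (5<7); eliminate premium.
Only (low price, low price) remains, with payoff 5.

5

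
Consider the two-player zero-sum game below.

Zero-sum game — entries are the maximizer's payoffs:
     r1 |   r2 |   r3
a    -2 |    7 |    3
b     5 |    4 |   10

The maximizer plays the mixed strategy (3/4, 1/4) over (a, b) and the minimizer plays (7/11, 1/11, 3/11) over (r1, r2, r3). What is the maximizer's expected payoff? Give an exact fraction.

75/44

Against (7/11, 1/11, 3/11), each row's expected payoff is a: 2/11; b: 69/11.
Taking the (3/4, 1/4)-weighted average: (3/4)·(2/11) + (1/4)·(69/11) = 75/44.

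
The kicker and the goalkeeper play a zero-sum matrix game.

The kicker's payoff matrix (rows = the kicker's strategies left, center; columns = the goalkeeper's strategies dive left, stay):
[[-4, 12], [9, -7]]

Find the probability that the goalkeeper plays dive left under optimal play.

Row minima are -4 and -7, so the kicker's maximin is -4; column maxima are 9 and 12, so the goalkeeper's minimax is 9. These differ, so the equilibrium is in mixed strategies.
Let the goalkeeper play dive left with probability q. The kicker is indifferent when −4q + 12(1−q) = 9q − 7(1−q), giving q = 19/32.

19/32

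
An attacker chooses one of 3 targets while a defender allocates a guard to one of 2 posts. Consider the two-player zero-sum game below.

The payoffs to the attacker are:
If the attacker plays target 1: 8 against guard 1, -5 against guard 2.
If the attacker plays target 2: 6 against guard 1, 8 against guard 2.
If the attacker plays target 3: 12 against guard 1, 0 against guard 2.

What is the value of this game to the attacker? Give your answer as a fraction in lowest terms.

48/7

Row target 1 is strictly dominated by row target 3, so the attacker never plays it.
The remaining 2×2 game on (target 2, target 3) × (guard 1, guard 2) has no saddle point. Let the attacker play target 2 with probability p; indifference gives 6p + 12(1−p) = 8p, so p = 6/7.
Similarly the defender's optimal q on guard 1 is 4/7, and the value is 6·(4/7) + (8)·(3/7) = 48/7.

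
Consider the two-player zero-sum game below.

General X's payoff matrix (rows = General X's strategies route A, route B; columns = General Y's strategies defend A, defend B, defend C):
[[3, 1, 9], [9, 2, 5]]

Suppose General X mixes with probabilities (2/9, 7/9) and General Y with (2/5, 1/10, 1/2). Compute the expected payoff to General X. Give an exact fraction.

557/90

Against (2/5, 1/10, 1/2), each row's expected payoff is route A: 29/5; route B: 63/10.
Taking the (2/9, 7/9)-weighted average: (2/9)·(29/5) + (7/9)·(63/10) = 557/90.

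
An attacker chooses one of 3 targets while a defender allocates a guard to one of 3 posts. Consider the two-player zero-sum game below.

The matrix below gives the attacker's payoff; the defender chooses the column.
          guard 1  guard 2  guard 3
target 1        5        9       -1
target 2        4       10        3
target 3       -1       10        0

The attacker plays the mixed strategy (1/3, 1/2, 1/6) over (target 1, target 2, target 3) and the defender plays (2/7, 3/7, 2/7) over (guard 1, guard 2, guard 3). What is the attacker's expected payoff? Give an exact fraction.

Against (2/7, 3/7, 2/7), each row's expected payoff is target 1: 5; target 2: 44/7; target 3: 4.
Taking the (1/3, 1/2, 1/6)-weighted average: (1/3)·(5) + (1/2)·(44/7) + (1/6)·(4) = 115/21.

115/21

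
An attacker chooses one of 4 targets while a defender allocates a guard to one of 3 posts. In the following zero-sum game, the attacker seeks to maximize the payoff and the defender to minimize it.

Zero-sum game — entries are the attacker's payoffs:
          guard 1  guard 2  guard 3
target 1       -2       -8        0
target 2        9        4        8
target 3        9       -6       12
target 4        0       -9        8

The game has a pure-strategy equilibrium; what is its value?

Row minima: -8, 4, -6, -9 → the attacker's maximin is 4.
Column maxima: 9, 4, 12 → the defender's minimax is 4.
They coincide at (target 2, guard 2), so the value is 4.

4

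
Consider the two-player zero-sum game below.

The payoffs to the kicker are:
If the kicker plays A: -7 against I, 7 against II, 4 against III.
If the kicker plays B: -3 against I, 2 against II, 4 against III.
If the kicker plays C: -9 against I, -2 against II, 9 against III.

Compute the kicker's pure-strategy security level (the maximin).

The worst-case payoff for each row is A: -7, B: -3, C: -9.
The best of these is -3.

-3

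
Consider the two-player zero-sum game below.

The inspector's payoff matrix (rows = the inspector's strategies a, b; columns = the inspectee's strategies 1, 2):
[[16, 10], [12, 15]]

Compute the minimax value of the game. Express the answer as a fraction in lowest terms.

40/3

Row minima are 10 and 12, so the inspector's maximin is 12; column maxima are 16 and 15, so the inspectee's minimax is 15. These differ, so the equilibrium is in mixed strategies.
Let the inspector play a with probability p. The inspectee is indifferent when 16p + 12(1−p) = 10p + 15(1−p), giving p = 1/3.
Let the inspectee play 1 with probability q. The inspector is indifferent when 16q + 10(1−q) = 12q + 15(1−q), giving q = 5/9.
The value is 16·(5/9) + (10)·(4/9) = 40/3.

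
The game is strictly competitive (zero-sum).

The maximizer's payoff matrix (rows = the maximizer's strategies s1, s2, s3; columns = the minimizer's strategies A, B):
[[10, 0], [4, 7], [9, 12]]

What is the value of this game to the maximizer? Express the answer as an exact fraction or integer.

Row s2 is strictly dominated by row s3, so the maximizer never plays it.
The remaining 2×2 game on (s1, s3) × (A, B) has no saddle point. Let the maximizer play s1 with probability p; indifference gives 10p + 9(1−p) = 12(1−p), so p = 3/13.
Similarly the minimizer's optimal q on A is 12/13, and the value is 10·(12/13) + (0)·(1/13) = 120/13.

120/13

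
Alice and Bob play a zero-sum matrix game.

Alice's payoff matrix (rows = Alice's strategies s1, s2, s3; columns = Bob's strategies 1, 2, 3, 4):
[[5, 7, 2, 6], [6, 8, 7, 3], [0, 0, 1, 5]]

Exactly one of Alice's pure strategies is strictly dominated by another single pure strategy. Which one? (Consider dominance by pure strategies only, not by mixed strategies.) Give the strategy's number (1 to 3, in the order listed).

Compare s3 with s1: 5 > 0, 7 > 0, 2 > 1, 6 > 5.
So s1 strictly dominates s3 for Alice; s3 is strictly dominated.

3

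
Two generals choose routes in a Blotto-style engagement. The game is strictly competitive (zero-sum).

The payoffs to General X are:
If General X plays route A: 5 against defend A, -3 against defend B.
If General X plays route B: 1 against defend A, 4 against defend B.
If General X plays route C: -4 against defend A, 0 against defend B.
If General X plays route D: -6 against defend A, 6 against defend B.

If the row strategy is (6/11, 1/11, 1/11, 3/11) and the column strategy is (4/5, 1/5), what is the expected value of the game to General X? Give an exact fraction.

8/11

Against (4/5, 1/5), each row's expected payoff is route A: 17/5; route B: 8/5; route C: -16/5; route D: -18/5.
Taking the (6/11, 1/11, 1/11, 3/11)-weighted average: (6/11)·(17/5) + (1/11)·(8/5) + (1/11)·(-16/5) + (3/11)·(-18/5) = 8/11.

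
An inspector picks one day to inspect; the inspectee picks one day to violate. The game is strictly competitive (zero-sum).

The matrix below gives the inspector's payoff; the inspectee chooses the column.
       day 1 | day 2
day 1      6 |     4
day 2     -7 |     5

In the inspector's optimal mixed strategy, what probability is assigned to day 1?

6/7

Row minima are 4 and -7, so the inspector's maximin is 4; column maxima are 6 and 5, so the inspectee's minimax is 5. These differ, so the equilibrium is in mixed strategies.
Let the inspector play day 1 with probability p. The inspectee is indifferent when 6p − 7(1−p) = 4p + 5(1−p), giving p = 6/7.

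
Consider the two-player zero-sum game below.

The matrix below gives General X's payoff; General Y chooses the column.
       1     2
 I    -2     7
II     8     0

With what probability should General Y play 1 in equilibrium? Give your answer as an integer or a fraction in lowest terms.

Row minima are -2 and 0, so General X's maximin is 0; column maxima are 8 and 7, so General Y's minimax is 7. These differ, so the equilibrium is in mixed strategies.
Let General Y play 1 with probability q. General X is indifferent when −2q + 7(1−q) = 8q, giving q = 7/17.

7/17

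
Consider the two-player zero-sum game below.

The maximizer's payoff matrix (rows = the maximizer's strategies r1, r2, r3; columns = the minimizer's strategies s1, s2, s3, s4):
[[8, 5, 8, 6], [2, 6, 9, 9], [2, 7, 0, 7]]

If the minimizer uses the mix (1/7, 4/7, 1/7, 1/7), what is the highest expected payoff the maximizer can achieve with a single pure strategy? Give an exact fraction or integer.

44/7

r1: (8)·(1/7) + (5)·(4/7) + (8)·(1/7) + (6)·(1/7) = 6.
r2: (2)·(1/7) + (6)·(4/7) + (9)·(1/7) + (9)·(1/7) = 44/7.
r3: (2)·(1/7) + (7)·(4/7) + (0)·(1/7) + (7)·(1/7) = 37/7.
The best pure response is r2 with expected payoff 44/7.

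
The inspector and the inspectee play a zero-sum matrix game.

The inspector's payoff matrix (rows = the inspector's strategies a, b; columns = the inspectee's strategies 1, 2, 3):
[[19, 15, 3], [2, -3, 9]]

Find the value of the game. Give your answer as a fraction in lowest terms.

Column 1 is strictly dominated by 2 for the inspectee (it gives the inspector more in every row).
The remaining 2×2 game on (a, b) × (2, 3) has no saddle point. Let the inspector play a with probability p; indifference gives 15p − 3(1−p) = 3p + 9(1−p), so p = 1/2.
Similarly the inspectee's optimal q on 2 is 1/4, and the value is 15·(1/4) + (3)·(3/4) = 6.

6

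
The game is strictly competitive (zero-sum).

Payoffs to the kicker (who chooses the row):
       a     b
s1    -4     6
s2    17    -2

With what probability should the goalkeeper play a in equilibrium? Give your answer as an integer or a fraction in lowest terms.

Row minima are -4 and -2, so the kicker's maximin is -2; column maxima are 17 and 6, so the goalkeeper's minimax is 6. These differ, so the equilibrium is in mixed strategies.
Let the goalkeeper play a with probability q. The kicker is indifferent when −4q + 6(1−q) = 17q − 2(1−q), giving q = 8/29.

8/29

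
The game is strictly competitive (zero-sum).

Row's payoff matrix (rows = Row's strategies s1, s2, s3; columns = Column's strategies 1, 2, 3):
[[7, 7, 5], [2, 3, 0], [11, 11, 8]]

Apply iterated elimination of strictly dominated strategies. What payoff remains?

Row s1 is strictly dominated by row s3 (11>7, 11>7, 8>5); eliminate s1.
Column 2 is strictly dominated by 3 for Column (0<3, 8<11); eliminate 2.
Column 1 is strictly dominated by 3 for Column (0<2, 8<11); eliminate 1.
Row s2 is strictly dominated by row s3 (8>0); eliminate s2.
Only (s3, 3) remains, with payoff 8.

8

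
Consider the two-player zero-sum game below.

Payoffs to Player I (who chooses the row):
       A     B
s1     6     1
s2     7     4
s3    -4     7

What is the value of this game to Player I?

Row s1 is strictly dominated by row s2, so Player I never plays it.
The remaining 2×2 game on (s2, s3) × (A, B) has no saddle point. Let Player I play s2 with probability p; indifference gives 7p − 4(1−p) = 4p + 7(1−p), so p = 11/14.
Similarly Player II's optimal q on A is 3/14, and the value is 7·(3/14) + (4)·(11/14) = 65/14.

65/14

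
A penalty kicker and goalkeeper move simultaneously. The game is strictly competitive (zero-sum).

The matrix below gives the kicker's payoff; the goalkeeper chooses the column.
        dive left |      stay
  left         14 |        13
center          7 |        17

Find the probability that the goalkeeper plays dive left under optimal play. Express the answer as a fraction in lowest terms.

4/11

Row minima are 13 and 7, so the kicker's maximin is 13; column maxima are 14 and 17, so the goalkeeper's minimax is 14. These differ, so the equilibrium is in mixed strategies.
Let the goalkeeper play dive left with probability q. The kicker is indifferent when 14q + 13(1−q) = 7q + 17(1−q), giving q = 4/11.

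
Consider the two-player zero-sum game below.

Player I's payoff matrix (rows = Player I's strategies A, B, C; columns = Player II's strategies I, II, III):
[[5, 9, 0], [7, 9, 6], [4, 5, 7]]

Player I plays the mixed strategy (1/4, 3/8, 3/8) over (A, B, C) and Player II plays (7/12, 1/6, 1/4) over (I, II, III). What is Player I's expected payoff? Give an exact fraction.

Against (7/12, 1/6, 1/4), each row's expected payoff is A: 53/12; B: 85/12; C: 59/12.
Taking the (1/4, 3/8, 3/8)-weighted average: (1/4)·(53/12) + (3/8)·(85/12) + (3/8)·(59/12) = 269/48.

269/48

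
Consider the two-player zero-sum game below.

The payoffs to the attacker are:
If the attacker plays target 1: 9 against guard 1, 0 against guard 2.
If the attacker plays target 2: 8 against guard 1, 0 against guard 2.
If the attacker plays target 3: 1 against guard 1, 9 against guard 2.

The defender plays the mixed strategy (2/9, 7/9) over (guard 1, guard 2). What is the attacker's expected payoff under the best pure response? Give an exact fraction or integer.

target 1: (9)·(2/9) + (0)·(7/9) = 2.
target 2: (8)·(2/9) + (0)·(7/9) = 16/9.
target 3: (1)·(2/9) + (9)·(7/9) = 65/9.
The best pure response is target 3 with expected payoff 65/9.

65/9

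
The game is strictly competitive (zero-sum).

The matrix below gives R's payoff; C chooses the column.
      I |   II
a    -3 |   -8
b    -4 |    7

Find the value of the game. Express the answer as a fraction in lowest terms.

Row minima are -8 and -4, so R's maximin is -4; column maxima are -3 and 7, so C's minimax is -3. These differ, so the equilibrium is in mixed strategies.
Let R play a with probability p. C is indifferent when −3p − 4(1−p) = −8p + 7(1−p), giving p = 11/16.
Let C play I with probability q. R is indifferent when −3q − 8(1−q) = −4q + 7(1−q), giving q = 15/16.
The value is -3·(15/16) + (-8)·(1/16) = -53/16.

-53/16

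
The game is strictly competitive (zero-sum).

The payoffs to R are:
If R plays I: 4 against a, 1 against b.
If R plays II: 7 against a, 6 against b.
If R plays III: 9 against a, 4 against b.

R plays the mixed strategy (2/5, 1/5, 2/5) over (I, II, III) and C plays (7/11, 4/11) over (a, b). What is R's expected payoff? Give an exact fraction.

59/11

Against (7/11, 4/11), each row's expected payoff is I: 32/11; II: 73/11; III: 79/11.
Taking the (2/5, 1/5, 2/5)-weighted average: (2/5)·(32/11) + (1/5)·(73/11) + (2/5)·(79/11) = 59/11.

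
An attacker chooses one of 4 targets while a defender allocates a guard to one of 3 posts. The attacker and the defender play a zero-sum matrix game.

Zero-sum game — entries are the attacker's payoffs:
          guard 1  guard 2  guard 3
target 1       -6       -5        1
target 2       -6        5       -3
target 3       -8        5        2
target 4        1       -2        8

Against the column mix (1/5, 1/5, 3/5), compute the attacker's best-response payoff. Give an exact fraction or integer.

23/5

target 1: (-6)·(1/5) + (-5)·(1/5) + (1)·(3/5) = -8/5.
target 2: (-6)·(1/5) + (5)·(1/5) + (-3)·(3/5) = -2.
target 3: (-8)·(1/5) + (5)·(1/5) + (2)·(3/5) = 3/5.
target 4: (1)·(1/5) + (-2)·(1/5) + (8)·(3/5) = 23/5.
The best pure response is target 4 with expected payoff 23/5.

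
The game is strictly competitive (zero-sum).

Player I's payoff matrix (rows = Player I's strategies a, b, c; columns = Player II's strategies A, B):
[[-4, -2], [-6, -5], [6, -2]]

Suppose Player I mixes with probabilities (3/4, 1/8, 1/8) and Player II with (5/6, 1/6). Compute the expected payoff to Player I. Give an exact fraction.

-139/48

Against (5/6, 1/6), each row's expected payoff is a: -11/3; b: -35/6; c: 14/3.
Taking the (3/4, 1/8, 1/8)-weighted average: (3/4)·(-11/3) + (1/8)·(-35/6) + (1/8)·(14/3) = -139/48.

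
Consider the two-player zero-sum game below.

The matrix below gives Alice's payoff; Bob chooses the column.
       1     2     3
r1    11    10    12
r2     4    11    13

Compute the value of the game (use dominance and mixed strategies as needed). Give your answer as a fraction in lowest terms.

Column 3 is strictly dominated by 2 for Bob (it gives Alice more in every row).
The remaining 2×2 game on (r1, r2) × (1, 2) has no saddle point. Let Alice play r1 with probability p; indifference gives 11p + 4(1−p) = 10p + 11(1−p), so p = 7/8.
Similarly Bob's optimal q on 1 is 1/8, and the value is 11·(1/8) + (10)·(7/8) = 81/8.

81/8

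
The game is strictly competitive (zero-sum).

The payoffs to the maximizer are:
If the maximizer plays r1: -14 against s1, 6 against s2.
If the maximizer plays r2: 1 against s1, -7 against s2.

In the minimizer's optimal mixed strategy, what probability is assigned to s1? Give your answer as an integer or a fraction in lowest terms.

13/28

Row minima are -14 and -7, so the maximizer's maximin is -7; column maxima are 1 and 6, so the minimizer's minimax is 1. These differ, so the equilibrium is in mixed strategies.
Let the minimizer play s1 with probability q. The maximizer is indifferent when −14q + 6(1−q) = q − 7(1−q), giving q = 13/28.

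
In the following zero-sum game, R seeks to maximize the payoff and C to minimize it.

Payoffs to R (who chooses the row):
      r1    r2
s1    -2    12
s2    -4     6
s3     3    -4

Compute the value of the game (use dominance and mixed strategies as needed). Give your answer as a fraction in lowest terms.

4/3

Row s2 is strictly dominated by row s1, so R never plays it.
The remaining 2×2 game on (s1, s3) × (r1, r2) has no saddle point. Let R play s1 with probability p; indifference gives −2p + 3(1−p) = 12p − 4(1−p), so p = 1/3.
Similarly C's optimal q on r1 is 16/21, and the value is -2·(16/21) + (12)·(5/21) = 4/3.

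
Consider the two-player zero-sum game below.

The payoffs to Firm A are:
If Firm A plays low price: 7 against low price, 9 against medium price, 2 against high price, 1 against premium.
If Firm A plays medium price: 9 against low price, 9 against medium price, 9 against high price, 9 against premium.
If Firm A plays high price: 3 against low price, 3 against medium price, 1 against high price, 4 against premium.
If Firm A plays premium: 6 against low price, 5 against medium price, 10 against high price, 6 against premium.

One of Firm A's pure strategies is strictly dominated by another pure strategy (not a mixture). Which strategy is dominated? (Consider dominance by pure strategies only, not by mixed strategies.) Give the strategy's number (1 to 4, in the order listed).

3

Compare high price with medium price: 9 > 3, 9 > 3, 9 > 1, 9 > 4.
So medium price strictly dominates high price for Firm A; high price is strictly dominated.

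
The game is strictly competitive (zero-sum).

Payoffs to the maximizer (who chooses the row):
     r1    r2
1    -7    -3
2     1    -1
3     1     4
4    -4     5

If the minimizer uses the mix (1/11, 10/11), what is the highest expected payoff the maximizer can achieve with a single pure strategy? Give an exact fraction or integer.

46/11

1: (-7)·(1/11) + (-3)·(10/11) = -37/11.
2: (1)·(1/11) + (-1)·(10/11) = -9/11.
3: (1)·(1/11) + (4)·(10/11) = 41/11.
4: (-4)·(1/11) + (5)·(10/11) = 46/11.
The best pure response is 4 with expected payoff 46/11.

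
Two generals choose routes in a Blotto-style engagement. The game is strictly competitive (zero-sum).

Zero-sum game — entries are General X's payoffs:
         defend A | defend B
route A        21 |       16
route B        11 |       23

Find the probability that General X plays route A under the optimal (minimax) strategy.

Row minima are 16 and 11, so General X's maximin is 16; column maxima are 21 and 23, so General Y's minimax is 21. These differ, so the equilibrium is in mixed strategies.
Let General X play route A with probability p. General Y is indifferent when 21p + 11(1−p) = 16p + 23(1−p), giving p = 12/17.

12/17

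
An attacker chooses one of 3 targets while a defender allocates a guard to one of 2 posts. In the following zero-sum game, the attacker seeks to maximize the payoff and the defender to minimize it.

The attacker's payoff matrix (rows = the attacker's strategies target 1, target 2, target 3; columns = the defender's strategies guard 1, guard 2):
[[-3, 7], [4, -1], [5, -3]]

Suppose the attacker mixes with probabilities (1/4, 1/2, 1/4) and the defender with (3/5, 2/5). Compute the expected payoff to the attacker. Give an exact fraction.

17/10

Against (3/5, 2/5), each row's expected payoff is target 1: 1; target 2: 2; target 3: 9/5.
Taking the (1/4, 1/2, 1/4)-weighted average: (1/4)·(1) + (1/2)·(2) + (1/4)·(9/5) = 17/10.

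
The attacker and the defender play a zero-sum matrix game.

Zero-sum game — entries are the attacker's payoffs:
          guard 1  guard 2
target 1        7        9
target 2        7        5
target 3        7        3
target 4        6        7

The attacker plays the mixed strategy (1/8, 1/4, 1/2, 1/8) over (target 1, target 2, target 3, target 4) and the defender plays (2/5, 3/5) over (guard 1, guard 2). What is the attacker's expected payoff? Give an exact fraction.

Against (2/5, 3/5), each row's expected payoff is target 1: 41/5; target 2: 29/5; target 3: 23/5; target 4: 33/5.
Taking the (1/8, 1/4, 1/2, 1/8)-weighted average: (1/8)·(41/5) + (1/4)·(29/5) + (1/2)·(23/5) + (1/8)·(33/5) = 28/5.

28/5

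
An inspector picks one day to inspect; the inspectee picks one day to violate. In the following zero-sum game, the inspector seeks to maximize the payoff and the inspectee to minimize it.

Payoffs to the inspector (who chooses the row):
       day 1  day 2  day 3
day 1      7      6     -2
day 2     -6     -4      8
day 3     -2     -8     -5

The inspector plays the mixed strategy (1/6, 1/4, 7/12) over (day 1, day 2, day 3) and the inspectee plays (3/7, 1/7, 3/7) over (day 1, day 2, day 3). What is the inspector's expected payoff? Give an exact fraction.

-155/84

Against (3/7, 1/7, 3/7), each row's expected payoff is day 1: 3; day 2: 2/7; day 3: -29/7.
Taking the (1/6, 1/4, 7/12)-weighted average: (1/6)·(3) + (1/4)·(2/7) + (7/12)·(-29/7) = -155/84.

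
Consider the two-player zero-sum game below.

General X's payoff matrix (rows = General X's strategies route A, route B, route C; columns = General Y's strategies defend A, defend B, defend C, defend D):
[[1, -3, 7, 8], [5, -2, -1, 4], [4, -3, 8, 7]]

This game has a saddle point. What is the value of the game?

-2

Row minima: -3, -2, -3 → General X's maximin is -2.
Column maxima: 5, -2, 8, 8 → General Y's minimax is -2.
They coincide at (route B, defend B), so the value is -2.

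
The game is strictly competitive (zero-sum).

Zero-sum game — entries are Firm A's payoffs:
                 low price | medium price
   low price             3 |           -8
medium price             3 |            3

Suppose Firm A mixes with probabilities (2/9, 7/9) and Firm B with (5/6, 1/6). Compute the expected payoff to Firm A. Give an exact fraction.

70/27

Against (5/6, 1/6), each row's expected payoff is low price: 7/6; medium price: 3.
Taking the (2/9, 7/9)-weighted average: (2/9)·(7/6) + (7/9)·(3) = 70/27.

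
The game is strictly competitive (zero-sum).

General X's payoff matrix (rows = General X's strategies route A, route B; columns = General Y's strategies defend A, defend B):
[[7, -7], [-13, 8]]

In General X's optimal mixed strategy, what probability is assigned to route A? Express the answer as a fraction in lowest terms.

3/5

Row minima are -7 and -13, so General X's maximin is -7; column maxima are 7 and 8, so General Y's minimax is 7. These differ, so the equilibrium is in mixed strategies.
Let General X play route A with probability p. General Y is indifferent when 7p − 13(1−p) = −7p + 8(1−p), giving p = 3/5.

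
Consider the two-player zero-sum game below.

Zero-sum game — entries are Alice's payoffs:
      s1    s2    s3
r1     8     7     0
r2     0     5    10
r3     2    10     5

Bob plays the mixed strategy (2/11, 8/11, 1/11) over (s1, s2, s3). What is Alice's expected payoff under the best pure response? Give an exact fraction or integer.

89/11

r1: (8)·(2/11) + (7)·(8/11) + (0)·(1/11) = 72/11.
r2: (0)·(2/11) + (5)·(8/11) + (10)·(1/11) = 50/11.
r3: (2)·(2/11) + (10)·(8/11) + (5)·(1/11) = 89/11.
The best pure response is r3 with expected payoff 89/11.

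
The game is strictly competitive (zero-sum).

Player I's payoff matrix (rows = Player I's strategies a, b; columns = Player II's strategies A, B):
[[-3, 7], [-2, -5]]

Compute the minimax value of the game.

Row minima are -3 and -5, so Player I's maximin is -3; column maxima are -2 and 7, so Player II's minimax is -2. These differ, so the equilibrium is in mixed strategies.
Let Player I play a with probability p. Player II is indifferent when −3p − 2(1−p) = 7p − 5(1−p), giving p = 3/13.
Let Player II play A with probability q. Player I is indifferent when −3q + 7(1−q) = −2q − 5(1−q), giving q = 12/13.
The value is -3·(12/13) + (7)·(1/13) = -29/13.

-29/13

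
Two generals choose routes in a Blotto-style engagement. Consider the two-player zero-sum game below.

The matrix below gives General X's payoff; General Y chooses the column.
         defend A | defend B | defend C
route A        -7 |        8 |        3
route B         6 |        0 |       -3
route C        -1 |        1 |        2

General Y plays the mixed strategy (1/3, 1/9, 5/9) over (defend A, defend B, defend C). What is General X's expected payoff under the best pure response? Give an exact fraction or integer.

route A: (-7)·(1/3) + (8)·(1/9) + (3)·(5/9) = 2/9.
route B: (6)·(1/3) + (0)·(1/9) + (-3)·(5/9) = 1/3.
route C: (-1)·(1/3) + (1)·(1/9) + (2)·(5/9) = 8/9.
The best pure response is route C with expected payoff 8/9.

8/9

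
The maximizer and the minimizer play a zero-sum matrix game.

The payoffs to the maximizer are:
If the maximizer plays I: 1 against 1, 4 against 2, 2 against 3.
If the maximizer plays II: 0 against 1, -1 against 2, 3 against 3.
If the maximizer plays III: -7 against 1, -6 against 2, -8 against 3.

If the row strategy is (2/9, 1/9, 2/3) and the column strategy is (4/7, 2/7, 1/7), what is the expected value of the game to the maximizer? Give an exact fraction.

Against (4/7, 2/7, 1/7), each row's expected payoff is I: 2; II: 1/7; III: -48/7.
Taking the (2/9, 1/9, 2/3)-weighted average: (2/9)·(2) + (1/9)·(1/7) + (2/3)·(-48/7) = -37/9.

-37/9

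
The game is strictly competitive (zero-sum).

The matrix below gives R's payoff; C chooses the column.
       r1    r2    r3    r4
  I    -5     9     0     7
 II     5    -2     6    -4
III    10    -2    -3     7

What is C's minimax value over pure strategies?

6

The worst case (largest entry) in each column is r1: 10, r2: 9, r3: 6, r4: 7.
The best (smallest) of these is 6.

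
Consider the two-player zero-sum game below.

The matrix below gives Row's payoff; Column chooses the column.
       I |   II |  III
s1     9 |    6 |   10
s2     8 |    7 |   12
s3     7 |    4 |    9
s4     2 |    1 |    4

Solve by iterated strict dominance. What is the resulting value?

Row s4 is strictly dominated by row s1 (9>2, 6>1, 10>4); eliminate s4.
Row s3 is strictly dominated by row s1 (9>7, 6>4, 10>9); eliminate s3.
Column III is strictly dominated by I for Column (9<10, 8<12); eliminate III.
Column I is strictly dominated by II for Column (6<9, 7<8); eliminate I.
Row s1 is strictly dominated by row s2 (7>6); eliminate s1.
Only (s2, II) remains, with payoff 7.

7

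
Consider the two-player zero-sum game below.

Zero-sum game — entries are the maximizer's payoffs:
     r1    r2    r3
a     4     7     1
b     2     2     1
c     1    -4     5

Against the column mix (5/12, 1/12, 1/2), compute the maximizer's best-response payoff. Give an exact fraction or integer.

a: (4)·(5/12) + (7)·(1/12) + (1)·(1/2) = 11/4.
b: (2)·(5/12) + (2)·(1/12) + (1)·(1/2) = 3/2.
c: (1)·(5/12) + (-4)·(1/12) + (5)·(1/2) = 31/12.
The best pure response is a with expected payoff 11/4.

11/4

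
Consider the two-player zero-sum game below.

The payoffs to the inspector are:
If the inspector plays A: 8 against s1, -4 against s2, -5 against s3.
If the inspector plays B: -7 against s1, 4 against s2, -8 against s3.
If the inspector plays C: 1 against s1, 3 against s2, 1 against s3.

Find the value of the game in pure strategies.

1

Row minima: -5, -8, 1 → the inspector's maximin is 1.
Column maxima: 8, 4, 1 → the inspectee's minimax is 1.
They coincide at (C, s3), so the value is 1.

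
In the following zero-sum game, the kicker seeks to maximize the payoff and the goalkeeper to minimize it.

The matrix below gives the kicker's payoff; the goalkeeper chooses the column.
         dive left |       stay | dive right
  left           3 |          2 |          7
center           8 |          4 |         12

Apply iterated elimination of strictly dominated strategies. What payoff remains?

Column dive right is strictly dominated by dive left for the goalkeeper (3<7, 8<12); eliminate dive right.
Column dive left is strictly dominated by stay for the goalkeeper (2<3, 4<8); eliminate dive left.
Row left is strictly dominated by row center (4>2); eliminate left.
Only (center, stay) remains, with payoff 4.

4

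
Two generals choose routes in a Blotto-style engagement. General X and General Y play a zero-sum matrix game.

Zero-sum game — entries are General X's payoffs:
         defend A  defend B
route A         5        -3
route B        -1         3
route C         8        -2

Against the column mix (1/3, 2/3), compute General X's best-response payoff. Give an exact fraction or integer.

route A: (5)·(1/3) + (-3)·(2/3) = -1/3.
route B: (-1)·(1/3) + (3)·(2/3) = 5/3.
route C: (8)·(1/3) + (-2)·(2/3) = 4/3.
The best pure response is route B with expected payoff 5/3.

5/3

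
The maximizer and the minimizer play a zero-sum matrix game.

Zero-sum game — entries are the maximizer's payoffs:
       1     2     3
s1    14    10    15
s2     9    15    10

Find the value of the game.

12

Column 3 is strictly dominated by 1 for the minimizer (it gives the maximizer more in every row).
The remaining 2×2 game on (s1, s2) × (1, 2) has no saddle point. Let the maximizer play s1 with probability p; indifference gives 14p + 9(1−p) = 10p + 15(1−p), so p = 3/5.
Similarly the minimizer's optimal q on 1 is 1/2, and the value is 14·(1/2) + (10)·(1/2) = 12.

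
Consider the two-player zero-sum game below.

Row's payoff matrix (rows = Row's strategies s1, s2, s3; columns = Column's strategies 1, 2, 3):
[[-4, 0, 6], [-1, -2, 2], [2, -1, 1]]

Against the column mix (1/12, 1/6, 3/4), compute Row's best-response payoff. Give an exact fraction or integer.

25/6

s1: (-4)·(1/12) + (0)·(1/6) + (6)·(3/4) = 25/6.
s2: (-1)·(1/12) + (-2)·(1/6) + (2)·(3/4) = 13/12.
s3: (2)·(1/12) + (-1)·(1/6) + (1)·(3/4) = 3/4.
The best pure response is s1 with expected payoff 25/6.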